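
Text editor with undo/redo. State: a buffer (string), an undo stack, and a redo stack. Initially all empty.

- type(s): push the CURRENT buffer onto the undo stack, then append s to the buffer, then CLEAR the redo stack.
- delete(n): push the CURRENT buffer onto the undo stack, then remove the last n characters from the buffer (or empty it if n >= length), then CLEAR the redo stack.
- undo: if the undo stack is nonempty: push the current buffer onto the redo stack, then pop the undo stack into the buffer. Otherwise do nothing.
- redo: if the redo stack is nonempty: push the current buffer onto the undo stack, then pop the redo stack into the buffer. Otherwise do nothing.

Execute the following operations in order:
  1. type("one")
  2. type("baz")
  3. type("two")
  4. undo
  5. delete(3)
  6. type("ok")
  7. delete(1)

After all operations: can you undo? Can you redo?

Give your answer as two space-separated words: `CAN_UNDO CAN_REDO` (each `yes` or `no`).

After op 1 (type): buf='one' undo_depth=1 redo_depth=0
After op 2 (type): buf='onebaz' undo_depth=2 redo_depth=0
After op 3 (type): buf='onebaztwo' undo_depth=3 redo_depth=0
After op 4 (undo): buf='onebaz' undo_depth=2 redo_depth=1
After op 5 (delete): buf='one' undo_depth=3 redo_depth=0
After op 6 (type): buf='oneok' undo_depth=4 redo_depth=0
After op 7 (delete): buf='oneo' undo_depth=5 redo_depth=0

Answer: yes no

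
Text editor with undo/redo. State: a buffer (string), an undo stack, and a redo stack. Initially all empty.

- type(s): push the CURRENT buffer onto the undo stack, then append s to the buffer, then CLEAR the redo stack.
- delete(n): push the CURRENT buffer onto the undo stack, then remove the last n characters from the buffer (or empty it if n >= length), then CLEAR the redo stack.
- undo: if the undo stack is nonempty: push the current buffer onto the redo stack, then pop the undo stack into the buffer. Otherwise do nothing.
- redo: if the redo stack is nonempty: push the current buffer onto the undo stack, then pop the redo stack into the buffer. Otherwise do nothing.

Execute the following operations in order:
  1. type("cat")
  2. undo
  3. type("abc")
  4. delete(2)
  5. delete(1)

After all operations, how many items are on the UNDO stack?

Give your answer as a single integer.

Answer: 3

Derivation:
After op 1 (type): buf='cat' undo_depth=1 redo_depth=0
After op 2 (undo): buf='(empty)' undo_depth=0 redo_depth=1
After op 3 (type): buf='abc' undo_depth=1 redo_depth=0
After op 4 (delete): buf='a' undo_depth=2 redo_depth=0
After op 5 (delete): buf='(empty)' undo_depth=3 redo_depth=0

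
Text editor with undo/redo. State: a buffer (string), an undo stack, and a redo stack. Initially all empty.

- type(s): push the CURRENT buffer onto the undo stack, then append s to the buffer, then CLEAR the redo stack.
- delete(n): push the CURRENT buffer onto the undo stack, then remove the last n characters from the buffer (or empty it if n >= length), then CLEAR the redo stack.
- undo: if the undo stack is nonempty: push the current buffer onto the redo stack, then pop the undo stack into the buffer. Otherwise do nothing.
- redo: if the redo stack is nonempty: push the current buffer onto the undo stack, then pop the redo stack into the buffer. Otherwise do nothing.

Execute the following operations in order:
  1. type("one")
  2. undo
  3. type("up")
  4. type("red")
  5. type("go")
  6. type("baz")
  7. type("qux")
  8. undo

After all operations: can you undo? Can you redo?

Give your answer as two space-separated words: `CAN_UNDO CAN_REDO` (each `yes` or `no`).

Answer: yes yes

Derivation:
After op 1 (type): buf='one' undo_depth=1 redo_depth=0
After op 2 (undo): buf='(empty)' undo_depth=0 redo_depth=1
After op 3 (type): buf='up' undo_depth=1 redo_depth=0
After op 4 (type): buf='upred' undo_depth=2 redo_depth=0
After op 5 (type): buf='upredgo' undo_depth=3 redo_depth=0
After op 6 (type): buf='upredgobaz' undo_depth=4 redo_depth=0
After op 7 (type): buf='upredgobazqux' undo_depth=5 redo_depth=0
After op 8 (undo): buf='upredgobaz' undo_depth=4 redo_depth=1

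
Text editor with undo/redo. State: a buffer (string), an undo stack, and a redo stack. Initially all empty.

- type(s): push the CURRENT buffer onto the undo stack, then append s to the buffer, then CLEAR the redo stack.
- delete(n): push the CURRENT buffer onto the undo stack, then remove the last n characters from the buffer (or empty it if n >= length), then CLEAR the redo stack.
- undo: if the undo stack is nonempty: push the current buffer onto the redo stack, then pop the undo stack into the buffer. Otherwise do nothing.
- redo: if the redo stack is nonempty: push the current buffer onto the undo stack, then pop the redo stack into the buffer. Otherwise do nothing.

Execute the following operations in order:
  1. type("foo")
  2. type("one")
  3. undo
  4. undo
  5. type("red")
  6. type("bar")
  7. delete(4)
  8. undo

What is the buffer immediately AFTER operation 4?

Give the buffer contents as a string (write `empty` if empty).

After op 1 (type): buf='foo' undo_depth=1 redo_depth=0
After op 2 (type): buf='fooone' undo_depth=2 redo_depth=0
After op 3 (undo): buf='foo' undo_depth=1 redo_depth=1
After op 4 (undo): buf='(empty)' undo_depth=0 redo_depth=2

Answer: empty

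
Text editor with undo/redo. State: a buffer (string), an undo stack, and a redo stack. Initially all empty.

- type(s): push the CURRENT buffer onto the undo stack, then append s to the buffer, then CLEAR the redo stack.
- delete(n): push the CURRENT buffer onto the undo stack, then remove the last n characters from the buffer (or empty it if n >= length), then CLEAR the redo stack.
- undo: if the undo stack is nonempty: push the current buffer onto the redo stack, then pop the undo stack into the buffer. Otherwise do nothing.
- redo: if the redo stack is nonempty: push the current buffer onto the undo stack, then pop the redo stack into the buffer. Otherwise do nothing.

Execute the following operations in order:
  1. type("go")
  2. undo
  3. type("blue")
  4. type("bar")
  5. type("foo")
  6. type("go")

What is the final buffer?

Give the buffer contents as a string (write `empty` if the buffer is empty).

After op 1 (type): buf='go' undo_depth=1 redo_depth=0
After op 2 (undo): buf='(empty)' undo_depth=0 redo_depth=1
After op 3 (type): buf='blue' undo_depth=1 redo_depth=0
After op 4 (type): buf='bluebar' undo_depth=2 redo_depth=0
After op 5 (type): buf='bluebarfoo' undo_depth=3 redo_depth=0
After op 6 (type): buf='bluebarfoogo' undo_depth=4 redo_depth=0

Answer: bluebarfoogo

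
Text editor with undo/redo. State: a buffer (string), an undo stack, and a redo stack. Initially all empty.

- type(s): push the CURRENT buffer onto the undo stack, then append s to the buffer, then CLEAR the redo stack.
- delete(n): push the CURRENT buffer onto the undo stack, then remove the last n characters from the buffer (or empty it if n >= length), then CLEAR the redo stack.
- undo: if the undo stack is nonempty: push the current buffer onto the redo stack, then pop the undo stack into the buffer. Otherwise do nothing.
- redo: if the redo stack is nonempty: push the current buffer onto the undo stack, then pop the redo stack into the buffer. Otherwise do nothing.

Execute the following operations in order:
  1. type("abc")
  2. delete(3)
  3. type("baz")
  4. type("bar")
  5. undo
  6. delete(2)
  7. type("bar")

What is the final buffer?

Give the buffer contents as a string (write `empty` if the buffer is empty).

After op 1 (type): buf='abc' undo_depth=1 redo_depth=0
After op 2 (delete): buf='(empty)' undo_depth=2 redo_depth=0
After op 3 (type): buf='baz' undo_depth=3 redo_depth=0
After op 4 (type): buf='bazbar' undo_depth=4 redo_depth=0
After op 5 (undo): buf='baz' undo_depth=3 redo_depth=1
After op 6 (delete): buf='b' undo_depth=4 redo_depth=0
After op 7 (type): buf='bbar' undo_depth=5 redo_depth=0

Answer: bbar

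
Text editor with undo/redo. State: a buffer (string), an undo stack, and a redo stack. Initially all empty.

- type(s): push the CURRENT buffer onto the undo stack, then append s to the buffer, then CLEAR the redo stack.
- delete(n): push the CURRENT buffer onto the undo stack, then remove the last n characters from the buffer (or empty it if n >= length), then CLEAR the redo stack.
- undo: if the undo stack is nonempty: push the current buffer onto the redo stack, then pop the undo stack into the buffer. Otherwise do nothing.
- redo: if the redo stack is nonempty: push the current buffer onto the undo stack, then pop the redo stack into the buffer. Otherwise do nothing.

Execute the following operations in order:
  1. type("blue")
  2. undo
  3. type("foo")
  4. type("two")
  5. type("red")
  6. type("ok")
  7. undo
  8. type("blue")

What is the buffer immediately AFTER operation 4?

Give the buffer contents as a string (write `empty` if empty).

After op 1 (type): buf='blue' undo_depth=1 redo_depth=0
After op 2 (undo): buf='(empty)' undo_depth=0 redo_depth=1
After op 3 (type): buf='foo' undo_depth=1 redo_depth=0
After op 4 (type): buf='footwo' undo_depth=2 redo_depth=0

Answer: footwo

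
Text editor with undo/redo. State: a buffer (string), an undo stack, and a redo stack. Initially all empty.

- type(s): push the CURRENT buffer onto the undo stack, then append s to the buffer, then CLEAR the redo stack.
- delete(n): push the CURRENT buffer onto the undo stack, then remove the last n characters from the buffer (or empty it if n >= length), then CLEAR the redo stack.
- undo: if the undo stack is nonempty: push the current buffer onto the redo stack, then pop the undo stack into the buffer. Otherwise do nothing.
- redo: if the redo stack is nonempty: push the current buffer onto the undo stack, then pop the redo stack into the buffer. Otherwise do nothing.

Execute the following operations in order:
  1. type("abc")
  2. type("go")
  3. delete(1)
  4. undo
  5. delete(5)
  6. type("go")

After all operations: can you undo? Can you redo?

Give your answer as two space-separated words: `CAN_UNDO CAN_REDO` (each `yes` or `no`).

Answer: yes no

Derivation:
After op 1 (type): buf='abc' undo_depth=1 redo_depth=0
After op 2 (type): buf='abcgo' undo_depth=2 redo_depth=0
After op 3 (delete): buf='abcg' undo_depth=3 redo_depth=0
After op 4 (undo): buf='abcgo' undo_depth=2 redo_depth=1
After op 5 (delete): buf='(empty)' undo_depth=3 redo_depth=0
After op 6 (type): buf='go' undo_depth=4 redo_depth=0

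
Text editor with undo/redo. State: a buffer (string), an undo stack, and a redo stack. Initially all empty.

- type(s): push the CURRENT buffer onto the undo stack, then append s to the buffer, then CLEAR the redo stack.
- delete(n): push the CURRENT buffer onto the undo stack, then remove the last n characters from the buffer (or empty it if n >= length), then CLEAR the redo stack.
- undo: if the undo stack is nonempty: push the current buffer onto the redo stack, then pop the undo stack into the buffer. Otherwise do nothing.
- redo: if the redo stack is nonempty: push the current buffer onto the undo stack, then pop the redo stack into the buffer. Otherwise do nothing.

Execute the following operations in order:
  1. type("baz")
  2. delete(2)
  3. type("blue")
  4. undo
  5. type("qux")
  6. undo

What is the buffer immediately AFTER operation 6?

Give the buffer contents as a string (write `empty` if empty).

Answer: b

Derivation:
After op 1 (type): buf='baz' undo_depth=1 redo_depth=0
After op 2 (delete): buf='b' undo_depth=2 redo_depth=0
After op 3 (type): buf='bblue' undo_depth=3 redo_depth=0
After op 4 (undo): buf='b' undo_depth=2 redo_depth=1
After op 5 (type): buf='bqux' undo_depth=3 redo_depth=0
After op 6 (undo): buf='b' undo_depth=2 redo_depth=1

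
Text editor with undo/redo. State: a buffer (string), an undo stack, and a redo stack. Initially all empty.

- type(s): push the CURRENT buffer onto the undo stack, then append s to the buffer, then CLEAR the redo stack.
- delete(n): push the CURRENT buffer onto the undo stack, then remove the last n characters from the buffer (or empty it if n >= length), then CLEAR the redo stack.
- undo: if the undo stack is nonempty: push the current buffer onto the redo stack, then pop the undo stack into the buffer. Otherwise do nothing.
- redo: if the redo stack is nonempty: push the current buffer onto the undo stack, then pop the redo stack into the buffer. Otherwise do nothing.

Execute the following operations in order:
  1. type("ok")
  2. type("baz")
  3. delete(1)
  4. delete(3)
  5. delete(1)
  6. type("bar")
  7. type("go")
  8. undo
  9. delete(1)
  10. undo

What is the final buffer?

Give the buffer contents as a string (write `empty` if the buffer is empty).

Answer: bar

Derivation:
After op 1 (type): buf='ok' undo_depth=1 redo_depth=0
After op 2 (type): buf='okbaz' undo_depth=2 redo_depth=0
After op 3 (delete): buf='okba' undo_depth=3 redo_depth=0
After op 4 (delete): buf='o' undo_depth=4 redo_depth=0
After op 5 (delete): buf='(empty)' undo_depth=5 redo_depth=0
After op 6 (type): buf='bar' undo_depth=6 redo_depth=0
After op 7 (type): buf='bargo' undo_depth=7 redo_depth=0
After op 8 (undo): buf='bar' undo_depth=6 redo_depth=1
After op 9 (delete): buf='ba' undo_depth=7 redo_depth=0
After op 10 (undo): buf='bar' undo_depth=6 redo_depth=1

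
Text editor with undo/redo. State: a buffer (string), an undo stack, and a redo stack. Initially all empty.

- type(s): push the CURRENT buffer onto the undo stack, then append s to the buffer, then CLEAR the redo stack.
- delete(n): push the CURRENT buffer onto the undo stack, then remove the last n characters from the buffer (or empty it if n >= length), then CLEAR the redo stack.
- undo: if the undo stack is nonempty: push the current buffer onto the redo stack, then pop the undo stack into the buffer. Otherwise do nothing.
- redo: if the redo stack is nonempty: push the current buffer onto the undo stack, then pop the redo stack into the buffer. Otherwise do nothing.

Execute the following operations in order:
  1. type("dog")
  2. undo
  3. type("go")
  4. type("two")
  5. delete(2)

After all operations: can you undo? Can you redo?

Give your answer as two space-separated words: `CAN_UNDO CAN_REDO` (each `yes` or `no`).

Answer: yes no

Derivation:
After op 1 (type): buf='dog' undo_depth=1 redo_depth=0
After op 2 (undo): buf='(empty)' undo_depth=0 redo_depth=1
After op 3 (type): buf='go' undo_depth=1 redo_depth=0
After op 4 (type): buf='gotwo' undo_depth=2 redo_depth=0
After op 5 (delete): buf='got' undo_depth=3 redo_depth=0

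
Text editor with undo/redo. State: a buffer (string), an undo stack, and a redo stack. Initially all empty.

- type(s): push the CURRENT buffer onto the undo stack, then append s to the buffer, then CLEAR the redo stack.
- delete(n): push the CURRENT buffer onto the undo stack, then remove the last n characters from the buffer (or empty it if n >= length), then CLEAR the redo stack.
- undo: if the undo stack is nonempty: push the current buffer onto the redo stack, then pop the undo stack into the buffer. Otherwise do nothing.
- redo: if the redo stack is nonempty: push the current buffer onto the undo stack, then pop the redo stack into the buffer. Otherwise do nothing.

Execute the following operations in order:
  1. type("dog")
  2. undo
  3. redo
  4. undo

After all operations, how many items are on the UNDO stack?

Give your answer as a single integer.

After op 1 (type): buf='dog' undo_depth=1 redo_depth=0
After op 2 (undo): buf='(empty)' undo_depth=0 redo_depth=1
After op 3 (redo): buf='dog' undo_depth=1 redo_depth=0
After op 4 (undo): buf='(empty)' undo_depth=0 redo_depth=1

Answer: 0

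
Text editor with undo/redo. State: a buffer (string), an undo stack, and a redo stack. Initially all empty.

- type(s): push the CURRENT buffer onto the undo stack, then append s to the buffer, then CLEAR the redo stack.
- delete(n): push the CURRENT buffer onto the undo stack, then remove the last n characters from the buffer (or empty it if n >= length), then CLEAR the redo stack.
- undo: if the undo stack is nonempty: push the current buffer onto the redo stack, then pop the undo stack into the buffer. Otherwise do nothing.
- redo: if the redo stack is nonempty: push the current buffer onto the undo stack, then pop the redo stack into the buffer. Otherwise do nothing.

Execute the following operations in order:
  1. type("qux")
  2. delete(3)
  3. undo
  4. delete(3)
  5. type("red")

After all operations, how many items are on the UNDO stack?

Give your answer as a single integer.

After op 1 (type): buf='qux' undo_depth=1 redo_depth=0
After op 2 (delete): buf='(empty)' undo_depth=2 redo_depth=0
After op 3 (undo): buf='qux' undo_depth=1 redo_depth=1
After op 4 (delete): buf='(empty)' undo_depth=2 redo_depth=0
After op 5 (type): buf='red' undo_depth=3 redo_depth=0

Answer: 3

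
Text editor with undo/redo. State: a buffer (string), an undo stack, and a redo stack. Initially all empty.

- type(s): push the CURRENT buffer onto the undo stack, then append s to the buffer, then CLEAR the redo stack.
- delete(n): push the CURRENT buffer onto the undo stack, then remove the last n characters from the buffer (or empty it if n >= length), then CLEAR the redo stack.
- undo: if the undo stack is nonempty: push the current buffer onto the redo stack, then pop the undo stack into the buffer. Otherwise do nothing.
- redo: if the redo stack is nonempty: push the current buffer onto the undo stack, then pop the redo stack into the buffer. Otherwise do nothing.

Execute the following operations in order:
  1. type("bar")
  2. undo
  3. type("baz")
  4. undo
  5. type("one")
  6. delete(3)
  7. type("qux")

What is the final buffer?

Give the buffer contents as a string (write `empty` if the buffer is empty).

Answer: qux

Derivation:
After op 1 (type): buf='bar' undo_depth=1 redo_depth=0
After op 2 (undo): buf='(empty)' undo_depth=0 redo_depth=1
After op 3 (type): buf='baz' undo_depth=1 redo_depth=0
After op 4 (undo): buf='(empty)' undo_depth=0 redo_depth=1
After op 5 (type): buf='one' undo_depth=1 redo_depth=0
After op 6 (delete): buf='(empty)' undo_depth=2 redo_depth=0
After op 7 (type): buf='qux' undo_depth=3 redo_depth=0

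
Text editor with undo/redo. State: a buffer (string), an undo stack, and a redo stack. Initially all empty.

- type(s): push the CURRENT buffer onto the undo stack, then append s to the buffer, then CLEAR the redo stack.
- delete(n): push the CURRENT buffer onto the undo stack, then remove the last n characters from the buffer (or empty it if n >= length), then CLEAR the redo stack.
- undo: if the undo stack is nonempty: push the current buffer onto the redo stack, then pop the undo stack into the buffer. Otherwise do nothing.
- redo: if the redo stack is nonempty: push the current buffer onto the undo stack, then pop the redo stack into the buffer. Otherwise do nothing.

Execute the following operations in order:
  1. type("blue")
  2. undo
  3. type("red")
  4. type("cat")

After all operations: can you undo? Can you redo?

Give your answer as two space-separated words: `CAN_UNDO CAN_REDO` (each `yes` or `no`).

After op 1 (type): buf='blue' undo_depth=1 redo_depth=0
After op 2 (undo): buf='(empty)' undo_depth=0 redo_depth=1
After op 3 (type): buf='red' undo_depth=1 redo_depth=0
After op 4 (type): buf='redcat' undo_depth=2 redo_depth=0

Answer: yes no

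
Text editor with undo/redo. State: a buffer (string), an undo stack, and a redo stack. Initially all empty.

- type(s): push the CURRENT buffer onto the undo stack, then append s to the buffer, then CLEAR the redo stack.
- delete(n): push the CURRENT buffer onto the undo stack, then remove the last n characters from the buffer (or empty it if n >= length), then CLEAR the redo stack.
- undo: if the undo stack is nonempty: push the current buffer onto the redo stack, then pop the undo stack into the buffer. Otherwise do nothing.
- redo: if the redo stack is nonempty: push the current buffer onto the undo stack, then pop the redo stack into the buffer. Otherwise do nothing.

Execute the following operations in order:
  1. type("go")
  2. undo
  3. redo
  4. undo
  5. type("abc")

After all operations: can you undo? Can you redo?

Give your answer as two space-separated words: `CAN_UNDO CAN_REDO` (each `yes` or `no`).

Answer: yes no

Derivation:
After op 1 (type): buf='go' undo_depth=1 redo_depth=0
After op 2 (undo): buf='(empty)' undo_depth=0 redo_depth=1
After op 3 (redo): buf='go' undo_depth=1 redo_depth=0
After op 4 (undo): buf='(empty)' undo_depth=0 redo_depth=1
After op 5 (type): buf='abc' undo_depth=1 redo_depth=0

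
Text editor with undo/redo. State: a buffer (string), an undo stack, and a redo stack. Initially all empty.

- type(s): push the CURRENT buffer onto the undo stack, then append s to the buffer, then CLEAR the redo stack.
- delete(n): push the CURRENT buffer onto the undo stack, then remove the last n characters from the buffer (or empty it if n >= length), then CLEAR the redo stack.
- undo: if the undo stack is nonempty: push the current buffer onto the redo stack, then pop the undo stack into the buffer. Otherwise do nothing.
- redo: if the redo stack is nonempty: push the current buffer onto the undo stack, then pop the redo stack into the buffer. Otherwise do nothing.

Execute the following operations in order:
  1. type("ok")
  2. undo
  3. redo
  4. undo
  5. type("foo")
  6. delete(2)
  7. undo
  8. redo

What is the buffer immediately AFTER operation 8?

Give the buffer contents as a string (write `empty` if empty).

After op 1 (type): buf='ok' undo_depth=1 redo_depth=0
After op 2 (undo): buf='(empty)' undo_depth=0 redo_depth=1
After op 3 (redo): buf='ok' undo_depth=1 redo_depth=0
After op 4 (undo): buf='(empty)' undo_depth=0 redo_depth=1
After op 5 (type): buf='foo' undo_depth=1 redo_depth=0
After op 6 (delete): buf='f' undo_depth=2 redo_depth=0
After op 7 (undo): buf='foo' undo_depth=1 redo_depth=1
After op 8 (redo): buf='f' undo_depth=2 redo_depth=0

Answer: f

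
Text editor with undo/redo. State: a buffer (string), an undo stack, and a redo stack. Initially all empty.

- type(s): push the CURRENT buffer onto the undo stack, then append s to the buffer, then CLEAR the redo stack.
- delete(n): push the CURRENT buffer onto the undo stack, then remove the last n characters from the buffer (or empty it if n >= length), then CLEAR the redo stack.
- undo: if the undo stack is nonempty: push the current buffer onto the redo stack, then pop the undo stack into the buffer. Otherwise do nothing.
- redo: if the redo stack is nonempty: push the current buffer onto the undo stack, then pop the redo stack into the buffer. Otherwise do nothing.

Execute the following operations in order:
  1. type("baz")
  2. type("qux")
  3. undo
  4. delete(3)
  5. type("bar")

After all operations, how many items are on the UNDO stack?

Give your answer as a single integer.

After op 1 (type): buf='baz' undo_depth=1 redo_depth=0
After op 2 (type): buf='bazqux' undo_depth=2 redo_depth=0
After op 3 (undo): buf='baz' undo_depth=1 redo_depth=1
After op 4 (delete): buf='(empty)' undo_depth=2 redo_depth=0
After op 5 (type): buf='bar' undo_depth=3 redo_depth=0

Answer: 3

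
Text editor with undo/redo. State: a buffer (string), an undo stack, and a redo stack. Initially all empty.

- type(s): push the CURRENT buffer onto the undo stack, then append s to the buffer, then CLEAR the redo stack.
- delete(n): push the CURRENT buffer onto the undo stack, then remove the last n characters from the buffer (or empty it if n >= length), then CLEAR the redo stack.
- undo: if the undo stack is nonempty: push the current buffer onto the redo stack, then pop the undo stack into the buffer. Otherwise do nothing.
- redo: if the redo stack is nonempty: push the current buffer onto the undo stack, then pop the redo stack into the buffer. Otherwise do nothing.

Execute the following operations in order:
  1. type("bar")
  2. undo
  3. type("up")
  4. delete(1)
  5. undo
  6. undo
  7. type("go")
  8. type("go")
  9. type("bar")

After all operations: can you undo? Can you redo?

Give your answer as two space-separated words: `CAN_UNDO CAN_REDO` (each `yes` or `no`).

After op 1 (type): buf='bar' undo_depth=1 redo_depth=0
After op 2 (undo): buf='(empty)' undo_depth=0 redo_depth=1
After op 3 (type): buf='up' undo_depth=1 redo_depth=0
After op 4 (delete): buf='u' undo_depth=2 redo_depth=0
After op 5 (undo): buf='up' undo_depth=1 redo_depth=1
After op 6 (undo): buf='(empty)' undo_depth=0 redo_depth=2
After op 7 (type): buf='go' undo_depth=1 redo_depth=0
After op 8 (type): buf='gogo' undo_depth=2 redo_depth=0
After op 9 (type): buf='gogobar' undo_depth=3 redo_depth=0

Answer: yes no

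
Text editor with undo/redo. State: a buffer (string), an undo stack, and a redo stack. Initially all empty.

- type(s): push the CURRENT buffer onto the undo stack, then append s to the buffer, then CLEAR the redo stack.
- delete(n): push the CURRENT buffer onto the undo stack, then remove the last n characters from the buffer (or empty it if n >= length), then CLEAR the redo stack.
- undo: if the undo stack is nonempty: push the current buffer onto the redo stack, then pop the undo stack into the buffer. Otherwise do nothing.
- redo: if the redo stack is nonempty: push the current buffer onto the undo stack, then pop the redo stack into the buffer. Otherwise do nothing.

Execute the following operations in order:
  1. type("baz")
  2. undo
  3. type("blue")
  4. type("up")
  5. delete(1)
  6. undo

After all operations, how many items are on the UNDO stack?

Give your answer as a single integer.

Answer: 2

Derivation:
After op 1 (type): buf='baz' undo_depth=1 redo_depth=0
After op 2 (undo): buf='(empty)' undo_depth=0 redo_depth=1
After op 3 (type): buf='blue' undo_depth=1 redo_depth=0
After op 4 (type): buf='blueup' undo_depth=2 redo_depth=0
After op 5 (delete): buf='blueu' undo_depth=3 redo_depth=0
After op 6 (undo): buf='blueup' undo_depth=2 redo_depth=1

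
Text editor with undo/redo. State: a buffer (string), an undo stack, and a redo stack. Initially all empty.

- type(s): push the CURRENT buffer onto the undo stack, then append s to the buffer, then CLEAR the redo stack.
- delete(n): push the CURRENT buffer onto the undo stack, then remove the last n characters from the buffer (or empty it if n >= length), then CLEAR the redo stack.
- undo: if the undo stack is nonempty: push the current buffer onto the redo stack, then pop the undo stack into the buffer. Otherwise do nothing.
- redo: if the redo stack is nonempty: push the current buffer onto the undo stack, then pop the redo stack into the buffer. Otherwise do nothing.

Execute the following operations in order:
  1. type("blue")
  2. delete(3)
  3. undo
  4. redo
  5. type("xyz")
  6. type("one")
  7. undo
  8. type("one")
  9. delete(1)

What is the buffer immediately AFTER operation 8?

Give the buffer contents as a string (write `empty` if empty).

Answer: bxyzone

Derivation:
After op 1 (type): buf='blue' undo_depth=1 redo_depth=0
After op 2 (delete): buf='b' undo_depth=2 redo_depth=0
After op 3 (undo): buf='blue' undo_depth=1 redo_depth=1
After op 4 (redo): buf='b' undo_depth=2 redo_depth=0
After op 5 (type): buf='bxyz' undo_depth=3 redo_depth=0
After op 6 (type): buf='bxyzone' undo_depth=4 redo_depth=0
After op 7 (undo): buf='bxyz' undo_depth=3 redo_depth=1
After op 8 (type): buf='bxyzone' undo_depth=4 redo_depth=0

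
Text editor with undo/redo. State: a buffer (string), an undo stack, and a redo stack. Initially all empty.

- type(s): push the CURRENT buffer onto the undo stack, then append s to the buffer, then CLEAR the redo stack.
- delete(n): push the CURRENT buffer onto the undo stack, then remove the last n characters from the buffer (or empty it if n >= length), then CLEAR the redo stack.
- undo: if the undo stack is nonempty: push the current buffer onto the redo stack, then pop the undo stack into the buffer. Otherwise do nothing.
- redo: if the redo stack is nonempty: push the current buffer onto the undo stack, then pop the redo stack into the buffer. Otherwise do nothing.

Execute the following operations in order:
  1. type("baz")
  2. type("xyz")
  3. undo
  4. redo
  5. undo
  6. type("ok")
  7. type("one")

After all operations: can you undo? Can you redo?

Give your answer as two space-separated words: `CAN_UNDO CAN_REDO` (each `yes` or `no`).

Answer: yes no

Derivation:
After op 1 (type): buf='baz' undo_depth=1 redo_depth=0
After op 2 (type): buf='bazxyz' undo_depth=2 redo_depth=0
After op 3 (undo): buf='baz' undo_depth=1 redo_depth=1
After op 4 (redo): buf='bazxyz' undo_depth=2 redo_depth=0
After op 5 (undo): buf='baz' undo_depth=1 redo_depth=1
After op 6 (type): buf='bazok' undo_depth=2 redo_depth=0
After op 7 (type): buf='bazokone' undo_depth=3 redo_depth=0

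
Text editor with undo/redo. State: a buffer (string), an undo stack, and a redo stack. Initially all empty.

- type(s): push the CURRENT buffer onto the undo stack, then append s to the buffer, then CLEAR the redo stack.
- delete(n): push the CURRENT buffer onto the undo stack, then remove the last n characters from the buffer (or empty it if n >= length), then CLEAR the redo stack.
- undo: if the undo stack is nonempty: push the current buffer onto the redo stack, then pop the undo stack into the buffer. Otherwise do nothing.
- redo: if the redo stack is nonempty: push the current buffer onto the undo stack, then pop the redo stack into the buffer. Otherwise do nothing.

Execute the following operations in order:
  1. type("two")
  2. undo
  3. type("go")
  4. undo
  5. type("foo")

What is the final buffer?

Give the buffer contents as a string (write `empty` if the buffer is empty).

Answer: foo

Derivation:
After op 1 (type): buf='two' undo_depth=1 redo_depth=0
After op 2 (undo): buf='(empty)' undo_depth=0 redo_depth=1
After op 3 (type): buf='go' undo_depth=1 redo_depth=0
After op 4 (undo): buf='(empty)' undo_depth=0 redo_depth=1
After op 5 (type): buf='foo' undo_depth=1 redo_depth=0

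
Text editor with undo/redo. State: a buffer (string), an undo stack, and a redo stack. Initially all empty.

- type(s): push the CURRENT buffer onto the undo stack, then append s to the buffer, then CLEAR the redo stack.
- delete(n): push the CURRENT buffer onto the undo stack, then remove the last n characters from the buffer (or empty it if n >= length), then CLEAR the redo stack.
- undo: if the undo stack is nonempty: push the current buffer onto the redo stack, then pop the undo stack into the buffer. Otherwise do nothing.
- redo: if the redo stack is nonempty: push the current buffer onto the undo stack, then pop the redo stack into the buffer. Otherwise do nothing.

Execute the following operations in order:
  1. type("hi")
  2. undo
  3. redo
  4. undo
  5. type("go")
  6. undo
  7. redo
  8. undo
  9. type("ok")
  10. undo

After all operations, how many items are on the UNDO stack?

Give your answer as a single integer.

Answer: 0

Derivation:
After op 1 (type): buf='hi' undo_depth=1 redo_depth=0
After op 2 (undo): buf='(empty)' undo_depth=0 redo_depth=1
After op 3 (redo): buf='hi' undo_depth=1 redo_depth=0
After op 4 (undo): buf='(empty)' undo_depth=0 redo_depth=1
After op 5 (type): buf='go' undo_depth=1 redo_depth=0
After op 6 (undo): buf='(empty)' undo_depth=0 redo_depth=1
After op 7 (redo): buf='go' undo_depth=1 redo_depth=0
After op 8 (undo): buf='(empty)' undo_depth=0 redo_depth=1
After op 9 (type): buf='ok' undo_depth=1 redo_depth=0
After op 10 (undo): buf='(empty)' undo_depth=0 redo_depth=1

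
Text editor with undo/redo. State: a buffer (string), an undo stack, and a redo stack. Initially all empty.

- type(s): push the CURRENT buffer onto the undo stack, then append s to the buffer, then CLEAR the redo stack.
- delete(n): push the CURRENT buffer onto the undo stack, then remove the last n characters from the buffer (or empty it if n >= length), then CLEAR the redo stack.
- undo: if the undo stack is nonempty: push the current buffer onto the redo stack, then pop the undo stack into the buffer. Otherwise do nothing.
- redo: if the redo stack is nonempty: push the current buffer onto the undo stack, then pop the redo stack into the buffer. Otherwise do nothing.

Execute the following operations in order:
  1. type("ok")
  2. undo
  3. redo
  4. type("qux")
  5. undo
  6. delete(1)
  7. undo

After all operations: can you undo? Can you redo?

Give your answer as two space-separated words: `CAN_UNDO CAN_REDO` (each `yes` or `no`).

Answer: yes yes

Derivation:
After op 1 (type): buf='ok' undo_depth=1 redo_depth=0
After op 2 (undo): buf='(empty)' undo_depth=0 redo_depth=1
After op 3 (redo): buf='ok' undo_depth=1 redo_depth=0
After op 4 (type): buf='okqux' undo_depth=2 redo_depth=0
After op 5 (undo): buf='ok' undo_depth=1 redo_depth=1
After op 6 (delete): buf='o' undo_depth=2 redo_depth=0
After op 7 (undo): buf='ok' undo_depth=1 redo_depth=1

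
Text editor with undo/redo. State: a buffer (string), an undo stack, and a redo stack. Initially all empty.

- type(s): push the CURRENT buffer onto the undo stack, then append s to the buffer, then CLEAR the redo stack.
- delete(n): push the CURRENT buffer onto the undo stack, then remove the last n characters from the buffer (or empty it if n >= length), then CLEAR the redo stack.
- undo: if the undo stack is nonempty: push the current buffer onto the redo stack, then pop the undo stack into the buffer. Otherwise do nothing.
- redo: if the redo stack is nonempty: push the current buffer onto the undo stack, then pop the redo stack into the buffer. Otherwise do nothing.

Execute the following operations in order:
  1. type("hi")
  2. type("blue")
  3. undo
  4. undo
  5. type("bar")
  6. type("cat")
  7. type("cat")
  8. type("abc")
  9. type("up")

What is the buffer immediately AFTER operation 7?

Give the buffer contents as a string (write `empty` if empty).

After op 1 (type): buf='hi' undo_depth=1 redo_depth=0
After op 2 (type): buf='hiblue' undo_depth=2 redo_depth=0
After op 3 (undo): buf='hi' undo_depth=1 redo_depth=1
After op 4 (undo): buf='(empty)' undo_depth=0 redo_depth=2
After op 5 (type): buf='bar' undo_depth=1 redo_depth=0
After op 6 (type): buf='barcat' undo_depth=2 redo_depth=0
After op 7 (type): buf='barcatcat' undo_depth=3 redo_depth=0

Answer: barcatcat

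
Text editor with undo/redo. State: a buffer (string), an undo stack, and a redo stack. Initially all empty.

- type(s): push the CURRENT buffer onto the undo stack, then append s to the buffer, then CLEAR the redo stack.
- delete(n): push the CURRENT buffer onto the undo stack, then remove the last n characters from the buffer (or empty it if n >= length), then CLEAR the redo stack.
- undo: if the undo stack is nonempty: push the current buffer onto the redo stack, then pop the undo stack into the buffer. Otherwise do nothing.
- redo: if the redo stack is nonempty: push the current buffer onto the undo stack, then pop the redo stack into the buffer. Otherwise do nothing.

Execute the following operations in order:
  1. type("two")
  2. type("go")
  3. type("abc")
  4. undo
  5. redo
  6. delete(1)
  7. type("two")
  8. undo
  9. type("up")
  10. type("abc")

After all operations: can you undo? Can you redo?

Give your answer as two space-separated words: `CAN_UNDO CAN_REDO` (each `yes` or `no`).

After op 1 (type): buf='two' undo_depth=1 redo_depth=0
After op 2 (type): buf='twogo' undo_depth=2 redo_depth=0
After op 3 (type): buf='twogoabc' undo_depth=3 redo_depth=0
After op 4 (undo): buf='twogo' undo_depth=2 redo_depth=1
After op 5 (redo): buf='twogoabc' undo_depth=3 redo_depth=0
After op 6 (delete): buf='twogoab' undo_depth=4 redo_depth=0
After op 7 (type): buf='twogoabtwo' undo_depth=5 redo_depth=0
After op 8 (undo): buf='twogoab' undo_depth=4 redo_depth=1
After op 9 (type): buf='twogoabup' undo_depth=5 redo_depth=0
After op 10 (type): buf='twogoabupabc' undo_depth=6 redo_depth=0

Answer: yes no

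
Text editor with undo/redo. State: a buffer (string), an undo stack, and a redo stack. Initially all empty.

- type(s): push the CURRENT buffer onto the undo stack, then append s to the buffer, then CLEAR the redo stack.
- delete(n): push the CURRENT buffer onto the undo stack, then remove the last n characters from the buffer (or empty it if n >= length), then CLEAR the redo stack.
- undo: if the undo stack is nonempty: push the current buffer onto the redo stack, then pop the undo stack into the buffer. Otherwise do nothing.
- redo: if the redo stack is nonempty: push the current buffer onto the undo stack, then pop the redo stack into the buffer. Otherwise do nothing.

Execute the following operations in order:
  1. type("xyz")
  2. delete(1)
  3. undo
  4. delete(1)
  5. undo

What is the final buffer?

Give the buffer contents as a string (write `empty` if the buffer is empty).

Answer: xyz

Derivation:
After op 1 (type): buf='xyz' undo_depth=1 redo_depth=0
After op 2 (delete): buf='xy' undo_depth=2 redo_depth=0
After op 3 (undo): buf='xyz' undo_depth=1 redo_depth=1
After op 4 (delete): buf='xy' undo_depth=2 redo_depth=0
After op 5 (undo): buf='xyz' undo_depth=1 redo_depth=1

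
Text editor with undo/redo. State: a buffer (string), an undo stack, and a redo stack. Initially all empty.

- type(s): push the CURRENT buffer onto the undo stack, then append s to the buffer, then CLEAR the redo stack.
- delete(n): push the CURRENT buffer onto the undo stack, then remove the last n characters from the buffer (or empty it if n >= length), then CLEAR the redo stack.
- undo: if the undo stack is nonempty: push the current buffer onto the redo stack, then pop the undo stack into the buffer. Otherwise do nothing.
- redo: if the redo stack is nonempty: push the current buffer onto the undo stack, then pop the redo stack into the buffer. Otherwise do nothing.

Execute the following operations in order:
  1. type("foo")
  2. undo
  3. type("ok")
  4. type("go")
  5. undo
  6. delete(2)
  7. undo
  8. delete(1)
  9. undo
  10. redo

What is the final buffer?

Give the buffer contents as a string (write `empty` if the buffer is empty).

Answer: o

Derivation:
After op 1 (type): buf='foo' undo_depth=1 redo_depth=0
After op 2 (undo): buf='(empty)' undo_depth=0 redo_depth=1
After op 3 (type): buf='ok' undo_depth=1 redo_depth=0
After op 4 (type): buf='okgo' undo_depth=2 redo_depth=0
After op 5 (undo): buf='ok' undo_depth=1 redo_depth=1
After op 6 (delete): buf='(empty)' undo_depth=2 redo_depth=0
After op 7 (undo): buf='ok' undo_depth=1 redo_depth=1
After op 8 (delete): buf='o' undo_depth=2 redo_depth=0
After op 9 (undo): buf='ok' undo_depth=1 redo_depth=1
After op 10 (redo): buf='o' undo_depth=2 redo_depth=0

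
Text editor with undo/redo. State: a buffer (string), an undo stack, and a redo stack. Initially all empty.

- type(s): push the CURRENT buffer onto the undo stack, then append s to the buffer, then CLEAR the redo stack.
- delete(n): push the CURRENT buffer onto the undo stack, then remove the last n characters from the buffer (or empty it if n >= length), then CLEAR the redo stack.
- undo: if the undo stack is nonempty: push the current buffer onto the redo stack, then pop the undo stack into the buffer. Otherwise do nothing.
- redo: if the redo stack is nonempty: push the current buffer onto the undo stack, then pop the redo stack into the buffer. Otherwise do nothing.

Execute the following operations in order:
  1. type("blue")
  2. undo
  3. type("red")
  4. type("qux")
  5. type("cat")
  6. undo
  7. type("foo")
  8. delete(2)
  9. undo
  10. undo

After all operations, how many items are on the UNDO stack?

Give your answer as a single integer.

Answer: 2

Derivation:
After op 1 (type): buf='blue' undo_depth=1 redo_depth=0
After op 2 (undo): buf='(empty)' undo_depth=0 redo_depth=1
After op 3 (type): buf='red' undo_depth=1 redo_depth=0
After op 4 (type): buf='redqux' undo_depth=2 redo_depth=0
After op 5 (type): buf='redquxcat' undo_depth=3 redo_depth=0
After op 6 (undo): buf='redqux' undo_depth=2 redo_depth=1
After op 7 (type): buf='redquxfoo' undo_depth=3 redo_depth=0
After op 8 (delete): buf='redquxf' undo_depth=4 redo_depth=0
After op 9 (undo): buf='redquxfoo' undo_depth=3 redo_depth=1
After op 10 (undo): buf='redqux' undo_depth=2 redo_depth=2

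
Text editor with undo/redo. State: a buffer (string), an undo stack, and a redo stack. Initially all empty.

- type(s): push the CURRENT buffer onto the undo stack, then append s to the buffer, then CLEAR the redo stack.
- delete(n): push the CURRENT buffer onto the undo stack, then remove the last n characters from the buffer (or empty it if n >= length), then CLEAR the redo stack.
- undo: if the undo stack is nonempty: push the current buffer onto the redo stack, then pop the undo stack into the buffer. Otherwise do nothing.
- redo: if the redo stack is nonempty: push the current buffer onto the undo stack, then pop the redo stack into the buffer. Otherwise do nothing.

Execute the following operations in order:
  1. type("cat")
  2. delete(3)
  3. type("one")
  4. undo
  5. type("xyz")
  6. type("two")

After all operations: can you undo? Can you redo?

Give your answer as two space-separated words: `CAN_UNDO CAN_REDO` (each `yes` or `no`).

Answer: yes no

Derivation:
After op 1 (type): buf='cat' undo_depth=1 redo_depth=0
After op 2 (delete): buf='(empty)' undo_depth=2 redo_depth=0
After op 3 (type): buf='one' undo_depth=3 redo_depth=0
After op 4 (undo): buf='(empty)' undo_depth=2 redo_depth=1
After op 5 (type): buf='xyz' undo_depth=3 redo_depth=0
After op 6 (type): buf='xyztwo' undo_depth=4 redo_depth=0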